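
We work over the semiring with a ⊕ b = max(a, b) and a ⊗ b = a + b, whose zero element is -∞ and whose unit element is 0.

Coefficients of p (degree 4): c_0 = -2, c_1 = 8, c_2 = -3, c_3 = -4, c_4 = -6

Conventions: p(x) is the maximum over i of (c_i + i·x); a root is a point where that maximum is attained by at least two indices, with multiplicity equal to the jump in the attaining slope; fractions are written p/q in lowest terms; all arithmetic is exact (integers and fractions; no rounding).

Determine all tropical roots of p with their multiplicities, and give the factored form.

hull edge (i=0, c=-2) to (i=1, c=8): slope 10, span 1
hull edge (i=1, c=8) to (i=4, c=-6): slope -14/3, span 3
Factored form: p(x) = -6 ⊗ (x ⊕ (-10)) ⊗ (x ⊕ 14/3) ⊗ (x ⊕ 14/3) ⊗ (x ⊕ 14/3)
Answer: roots = -10 (mult 1), 14/3 (mult 3)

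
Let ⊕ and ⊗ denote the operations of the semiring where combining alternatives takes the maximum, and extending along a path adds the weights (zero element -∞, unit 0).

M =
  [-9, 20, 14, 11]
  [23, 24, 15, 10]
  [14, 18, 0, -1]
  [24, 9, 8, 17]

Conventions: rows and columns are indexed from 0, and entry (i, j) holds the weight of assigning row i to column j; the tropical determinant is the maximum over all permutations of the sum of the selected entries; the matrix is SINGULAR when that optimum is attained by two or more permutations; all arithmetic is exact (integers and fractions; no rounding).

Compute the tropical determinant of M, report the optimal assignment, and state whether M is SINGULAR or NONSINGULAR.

σ = (0, 1, 2, 3): (-9) + 24 + 0 + 17 = 32
σ = (0, 1, 3, 2): (-9) + 24 + (-1) + 8 = 22
σ = (0, 2, 1, 3): (-9) + 15 + 18 + 17 = 41
σ = (0, 2, 3, 1): (-9) + 15 + (-1) + 9 = 14
σ = (0, 3, 1, 2): (-9) + 10 + 18 + 8 = 27
σ = (0, 3, 2, 1): (-9) + 10 + 0 + 9 = 10
σ = (1, 0, 2, 3): 20 + 23 + 0 + 17 = 60
σ = (1, 0, 3, 2): 20 + 23 + (-1) + 8 = 50
σ = (1, 2, 0, 3): 20 + 15 + 14 + 17 = 66
σ = (1, 2, 3, 0): 20 + 15 + (-1) + 24 = 58
σ = (1, 3, 0, 2): 20 + 10 + 14 + 8 = 52
σ = (1, 3, 2, 0): 20 + 10 + 0 + 24 = 54
σ = (2, 0, 1, 3): 14 + 23 + 18 + 17 = 72
σ = (2, 0, 3, 1): 14 + 23 + (-1) + 9 = 45
σ = (2, 1, 0, 3): 14 + 24 + 14 + 17 = 69
σ = (2, 1, 3, 0): 14 + 24 + (-1) + 24 = 61
σ = (2, 3, 0, 1): 14 + 10 + 14 + 9 = 47
σ = (2, 3, 1, 0): 14 + 10 + 18 + 24 = 66
σ = (3, 0, 1, 2): 11 + 23 + 18 + 8 = 60
σ = (3, 0, 2, 1): 11 + 23 + 0 + 9 = 43
σ = (3, 1, 0, 2): 11 + 24 + 14 + 8 = 57
σ = (3, 1, 2, 0): 11 + 24 + 0 + 24 = 59
σ = (3, 2, 0, 1): 11 + 15 + 14 + 9 = 49
σ = (3, 2, 1, 0): 11 + 15 + 18 + 24 = 68
Optimal value attained by: σ = (2, 0, 1, 3).
Answer: det⊕(M) = 72; verdict: NONSINGULAR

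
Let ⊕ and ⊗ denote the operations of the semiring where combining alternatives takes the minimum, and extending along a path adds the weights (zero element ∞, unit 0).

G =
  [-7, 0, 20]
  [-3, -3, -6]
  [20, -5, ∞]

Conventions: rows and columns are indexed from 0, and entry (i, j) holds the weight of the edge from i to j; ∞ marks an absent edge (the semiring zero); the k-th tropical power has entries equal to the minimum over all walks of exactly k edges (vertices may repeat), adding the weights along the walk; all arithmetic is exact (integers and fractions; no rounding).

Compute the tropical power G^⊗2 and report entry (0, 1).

G^⊗2:
  [-14, -7, -6]
  [-10, -11, -9]
  [-8, -8, -11]
Key observation: the optimum is the walk 0->0->1, with weight (-7) + 0 = -7.
Optimal value attained by: walk 0->0->1.
Answer: (G^⊗2)[0][1] = -7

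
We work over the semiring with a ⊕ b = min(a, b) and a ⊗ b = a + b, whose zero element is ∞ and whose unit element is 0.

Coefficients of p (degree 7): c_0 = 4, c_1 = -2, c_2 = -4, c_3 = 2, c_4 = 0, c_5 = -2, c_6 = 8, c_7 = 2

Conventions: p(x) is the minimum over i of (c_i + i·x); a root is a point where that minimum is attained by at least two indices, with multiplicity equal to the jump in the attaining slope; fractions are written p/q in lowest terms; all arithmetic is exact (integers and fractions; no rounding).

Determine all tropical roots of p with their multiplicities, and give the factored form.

hull edge (i=0, c=4) to (i=1, c=-2): slope -6, span 1
hull edge (i=1, c=-2) to (i=2, c=-4): slope -2, span 1
hull edge (i=2, c=-4) to (i=5, c=-2): slope 2/3, span 3
hull edge (i=5, c=-2) to (i=7, c=2): slope 2, span 2
Factored form: p(x) = 2 ⊗ (x ⊕ (-2)) ⊗ (x ⊕ (-2)) ⊗ (x ⊕ (-2/3)) ⊗ (x ⊕ (-2/3)) ⊗ (x ⊕ (-2/3)) ⊗ (x ⊕ 2) ⊗ (x ⊕ 6)
Answer: roots = -2 (mult 2), -2/3 (mult 3), 2 (mult 1), 6 (mult 1)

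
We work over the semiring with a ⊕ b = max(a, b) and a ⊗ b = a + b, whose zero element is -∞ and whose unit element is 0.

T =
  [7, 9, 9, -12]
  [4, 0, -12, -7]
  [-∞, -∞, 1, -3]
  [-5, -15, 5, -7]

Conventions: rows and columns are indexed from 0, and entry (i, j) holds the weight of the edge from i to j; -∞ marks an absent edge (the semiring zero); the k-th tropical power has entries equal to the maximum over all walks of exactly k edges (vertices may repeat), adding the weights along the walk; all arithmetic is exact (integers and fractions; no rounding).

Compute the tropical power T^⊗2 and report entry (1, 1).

T^⊗2:
  [14, 16, 16, 6]
  [11, 13, 13, -7]
  [-8, -18, 2, -2]
  [2, 4, 6, 2]
Key observation: the optimum is the walk 1->0->1, with weight 4 + 9 = 13.
Optimal value attained by: walk 1->0->1.
Answer: (T^⊗2)[1][1] = 13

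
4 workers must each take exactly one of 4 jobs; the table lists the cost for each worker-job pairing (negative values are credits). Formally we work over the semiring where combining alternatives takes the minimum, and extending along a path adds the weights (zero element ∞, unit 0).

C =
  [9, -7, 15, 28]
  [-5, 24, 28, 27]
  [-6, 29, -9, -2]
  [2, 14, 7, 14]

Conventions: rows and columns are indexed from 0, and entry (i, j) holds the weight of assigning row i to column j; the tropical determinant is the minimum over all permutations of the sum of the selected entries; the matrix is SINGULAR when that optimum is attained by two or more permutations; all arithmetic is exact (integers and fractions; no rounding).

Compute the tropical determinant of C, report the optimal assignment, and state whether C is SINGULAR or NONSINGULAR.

σ = (0, 1, 2, 3): 9 + 24 + (-9) + 14 = 38
σ = (0, 1, 3, 2): 9 + 24 + (-2) + 7 = 38
σ = (0, 2, 1, 3): 9 + 28 + 29 + 14 = 80
σ = (0, 2, 3, 1): 9 + 28 + (-2) + 14 = 49
σ = (0, 3, 1, 2): 9 + 27 + 29 + 7 = 72
σ = (0, 3, 2, 1): 9 + 27 + (-9) + 14 = 41
σ = (1, 0, 2, 3): (-7) + (-5) + (-9) + 14 = -7
σ = (1, 0, 3, 2): (-7) + (-5) + (-2) + 7 = -7
σ = (1, 2, 0, 3): (-7) + 28 + (-6) + 14 = 29
σ = (1, 2, 3, 0): (-7) + 28 + (-2) + 2 = 21
σ = (1, 3, 0, 2): (-7) + 27 + (-6) + 7 = 21
σ = (1, 3, 2, 0): (-7) + 27 + (-9) + 2 = 13
σ = (2, 0, 1, 3): 15 + (-5) + 29 + 14 = 53
σ = (2, 0, 3, 1): 15 + (-5) + (-2) + 14 = 22
σ = (2, 1, 0, 3): 15 + 24 + (-6) + 14 = 47
σ = (2, 1, 3, 0): 15 + 24 + (-2) + 2 = 39
σ = (2, 3, 0, 1): 15 + 27 + (-6) + 14 = 50
σ = (2, 3, 1, 0): 15 + 27 + 29 + 2 = 73
σ = (3, 0, 1, 2): 28 + (-5) + 29 + 7 = 59
σ = (3, 0, 2, 1): 28 + (-5) + (-9) + 14 = 28
σ = (3, 1, 0, 2): 28 + 24 + (-6) + 7 = 53
σ = (3, 1, 2, 0): 28 + 24 + (-9) + 2 = 45
σ = (3, 2, 0, 1): 28 + 28 + (-6) + 14 = 64
σ = (3, 2, 1, 0): 28 + 28 + 29 + 2 = 87
Optimal value attained by: σ = (1, 0, 2, 3).
Answer: det⊕(C) = -7; verdict: SINGULAR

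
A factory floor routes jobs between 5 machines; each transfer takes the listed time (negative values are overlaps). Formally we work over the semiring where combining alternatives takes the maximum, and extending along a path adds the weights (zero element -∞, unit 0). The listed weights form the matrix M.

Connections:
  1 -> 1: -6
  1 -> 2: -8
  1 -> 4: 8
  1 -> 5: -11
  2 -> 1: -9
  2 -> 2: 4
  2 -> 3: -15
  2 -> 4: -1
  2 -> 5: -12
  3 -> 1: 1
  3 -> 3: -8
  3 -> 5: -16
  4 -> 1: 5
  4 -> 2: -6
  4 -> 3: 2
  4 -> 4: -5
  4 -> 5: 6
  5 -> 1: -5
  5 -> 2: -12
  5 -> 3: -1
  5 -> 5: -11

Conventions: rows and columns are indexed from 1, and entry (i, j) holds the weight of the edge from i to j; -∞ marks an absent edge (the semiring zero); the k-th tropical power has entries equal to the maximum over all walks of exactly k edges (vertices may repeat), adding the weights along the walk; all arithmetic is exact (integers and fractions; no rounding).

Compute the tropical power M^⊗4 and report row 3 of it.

M^⊗2:
  [13, 2, 10, 3, 14]
  [4, 8, 1, 3, 5]
  [-5, -7, -16, 9, -10]
  [3, -2, 5, 13, 1]
  [0, -8, -9, 3, -16]
M^⊗3:
  [11, 6, 13, 21, 9]
  [8, 12, 5, 12, 9]
  [14, 3, 11, 4, 15]
  [18, 7, 15, 11, 19]
  [8, -3, 5, 8, 9]
M^⊗4:
  [26, 15, 23, 19, 27]
  [17, 16, 14, 16, 18]
  [12, 7, 14, 22, 10]
  [16, 11, 18, 26, 17]
  [13, 2, 10, 16, 14]
Answer: row 3 of M^⊗4 = [12, 7, 14, 22, 10]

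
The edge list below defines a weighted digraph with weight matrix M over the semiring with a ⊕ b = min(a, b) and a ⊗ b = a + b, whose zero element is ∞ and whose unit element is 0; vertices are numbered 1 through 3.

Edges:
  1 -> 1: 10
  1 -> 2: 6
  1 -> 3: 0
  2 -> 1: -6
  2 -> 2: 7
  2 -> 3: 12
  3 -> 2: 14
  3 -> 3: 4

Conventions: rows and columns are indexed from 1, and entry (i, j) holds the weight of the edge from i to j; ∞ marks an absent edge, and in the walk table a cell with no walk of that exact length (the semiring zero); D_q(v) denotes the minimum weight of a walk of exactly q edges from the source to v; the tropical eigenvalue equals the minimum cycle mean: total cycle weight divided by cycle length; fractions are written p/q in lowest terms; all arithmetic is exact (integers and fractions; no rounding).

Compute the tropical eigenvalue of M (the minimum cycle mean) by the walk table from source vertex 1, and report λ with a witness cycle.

q=0: [0, ∞, ∞]
q=1: [10, 6, 0]
q=2: [0, 13, 4]
q=3: [7, 6, 0]
Optimal cycle mean attained by: cycle 1->2->1, total 6 + (-6), length 2.
Answer: λ = 0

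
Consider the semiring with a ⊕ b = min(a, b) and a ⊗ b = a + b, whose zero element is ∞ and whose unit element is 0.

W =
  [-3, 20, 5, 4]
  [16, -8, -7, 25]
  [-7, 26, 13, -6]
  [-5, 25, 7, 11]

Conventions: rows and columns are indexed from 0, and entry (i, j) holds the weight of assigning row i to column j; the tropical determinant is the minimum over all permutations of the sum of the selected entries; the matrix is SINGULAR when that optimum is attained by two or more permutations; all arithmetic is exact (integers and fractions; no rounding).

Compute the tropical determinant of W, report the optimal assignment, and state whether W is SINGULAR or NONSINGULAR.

σ = (0, 1, 2, 3): (-3) + (-8) + 13 + 11 = 13
σ = (0, 1, 3, 2): (-3) + (-8) + (-6) + 7 = -10
σ = (0, 2, 1, 3): (-3) + (-7) + 26 + 11 = 27
σ = (0, 2, 3, 1): (-3) + (-7) + (-6) + 25 = 9
σ = (0, 3, 1, 2): (-3) + 25 + 26 + 7 = 55
σ = (0, 3, 2, 1): (-3) + 25 + 13 + 25 = 60
σ = (1, 0, 2, 3): 20 + 16 + 13 + 11 = 60
σ = (1, 0, 3, 2): 20 + 16 + (-6) + 7 = 37
σ = (1, 2, 0, 3): 20 + (-7) + (-7) + 11 = 17
σ = (1, 2, 3, 0): 20 + (-7) + (-6) + (-5) = 2
σ = (1, 3, 0, 2): 20 + 25 + (-7) + 7 = 45
σ = (1, 3, 2, 0): 20 + 25 + 13 + (-5) = 53
σ = (2, 0, 1, 3): 5 + 16 + 26 + 11 = 58
σ = (2, 0, 3, 1): 5 + 16 + (-6) + 25 = 40
σ = (2, 1, 0, 3): 5 + (-8) + (-7) + 11 = 1
σ = (2, 1, 3, 0): 5 + (-8) + (-6) + (-5) = -14
σ = (2, 3, 0, 1): 5 + 25 + (-7) + 25 = 48
σ = (2, 3, 1, 0): 5 + 25 + 26 + (-5) = 51
σ = (3, 0, 1, 2): 4 + 16 + 26 + 7 = 53
σ = (3, 0, 2, 1): 4 + 16 + 13 + 25 = 58
σ = (3, 1, 0, 2): 4 + (-8) + (-7) + 7 = -4
σ = (3, 1, 2, 0): 4 + (-8) + 13 + (-5) = 4
σ = (3, 2, 0, 1): 4 + (-7) + (-7) + 25 = 15
σ = (3, 2, 1, 0): 4 + (-7) + 26 + (-5) = 18
Optimal value attained by: σ = (2, 1, 3, 0).
Answer: det⊕(W) = -14; verdict: NONSINGULAR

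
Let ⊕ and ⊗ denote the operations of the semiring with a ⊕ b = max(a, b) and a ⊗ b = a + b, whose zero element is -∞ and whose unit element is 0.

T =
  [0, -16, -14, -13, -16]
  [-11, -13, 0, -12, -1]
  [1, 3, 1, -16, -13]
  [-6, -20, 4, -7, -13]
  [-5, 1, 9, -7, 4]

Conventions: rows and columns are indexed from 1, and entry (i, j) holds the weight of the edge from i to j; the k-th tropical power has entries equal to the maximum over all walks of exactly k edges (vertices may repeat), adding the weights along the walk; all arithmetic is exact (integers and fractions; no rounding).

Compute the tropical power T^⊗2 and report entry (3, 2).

T^⊗2:
  [0, -11, -7, -13, -12]
  [1, 3, 8, -8, 3]
  [2, 4, 3, -9, 2]
  [5, 7, 5, -12, -9]
  [10, 12, 13, -3, 8]
Key observation: the optimum is the walk 3->3->2, with weight 1 + 3 = 4.
Optimal value attained by: walk 3->3->2.
Answer: (T^⊗2)[3][2] = 4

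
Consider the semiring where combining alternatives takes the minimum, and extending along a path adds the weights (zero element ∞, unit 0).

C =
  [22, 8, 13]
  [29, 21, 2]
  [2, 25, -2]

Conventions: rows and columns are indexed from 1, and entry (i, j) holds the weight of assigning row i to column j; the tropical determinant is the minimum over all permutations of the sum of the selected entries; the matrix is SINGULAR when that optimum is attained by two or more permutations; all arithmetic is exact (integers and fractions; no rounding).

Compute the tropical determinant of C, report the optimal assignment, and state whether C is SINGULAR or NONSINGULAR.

σ = (1, 2, 3): 22 + 21 + (-2) = 41
σ = (1, 3, 2): 22 + 2 + 25 = 49
σ = (2, 1, 3): 8 + 29 + (-2) = 35
σ = (2, 3, 1): 8 + 2 + 2 = 12
σ = (3, 1, 2): 13 + 29 + 25 = 67
σ = (3, 2, 1): 13 + 21 + 2 = 36
Optimal value attained by: σ = (2, 3, 1).
Answer: det⊕(C) = 12; verdict: NONSINGULAR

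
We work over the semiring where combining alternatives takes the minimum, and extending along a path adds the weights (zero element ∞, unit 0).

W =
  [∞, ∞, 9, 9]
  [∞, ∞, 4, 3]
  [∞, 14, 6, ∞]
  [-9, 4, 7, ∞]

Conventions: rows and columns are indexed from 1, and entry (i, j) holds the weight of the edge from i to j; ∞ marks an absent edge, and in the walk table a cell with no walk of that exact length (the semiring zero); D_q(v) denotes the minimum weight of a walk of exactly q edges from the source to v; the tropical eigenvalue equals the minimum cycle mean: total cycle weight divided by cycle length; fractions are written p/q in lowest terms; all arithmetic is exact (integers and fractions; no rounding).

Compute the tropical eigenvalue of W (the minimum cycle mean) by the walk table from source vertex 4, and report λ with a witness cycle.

q=0: [∞, ∞, ∞, 0]
q=1: [-9, 4, 7, ∞]
q=2: [∞, 21, 0, 0]
q=3: [-9, 4, 6, 24]
q=4: [15, 20, 0, 0]
Optimal cycle mean attained by: cycle 1->4->1, total 9 + (-9), length 2.
Answer: λ = 0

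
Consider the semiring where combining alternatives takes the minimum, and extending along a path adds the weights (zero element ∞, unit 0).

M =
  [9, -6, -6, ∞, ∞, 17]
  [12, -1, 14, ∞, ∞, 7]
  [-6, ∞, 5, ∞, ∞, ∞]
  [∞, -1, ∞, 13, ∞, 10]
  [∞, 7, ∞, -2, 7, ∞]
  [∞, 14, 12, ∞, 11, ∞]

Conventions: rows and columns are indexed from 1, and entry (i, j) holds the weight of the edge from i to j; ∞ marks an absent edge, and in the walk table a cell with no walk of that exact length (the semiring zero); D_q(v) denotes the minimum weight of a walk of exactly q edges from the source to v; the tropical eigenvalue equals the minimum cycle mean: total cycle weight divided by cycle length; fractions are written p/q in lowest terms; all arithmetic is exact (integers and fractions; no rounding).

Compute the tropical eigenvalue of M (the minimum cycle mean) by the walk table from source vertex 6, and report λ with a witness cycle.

q=0: [∞, ∞, ∞, ∞, ∞, 0]
q=1: [∞, 14, 12, ∞, 11, ∞]
q=2: [6, 13, 17, 9, 18, 21]
q=3: [11, 0, 0, 16, 25, 19]
q=4: [-6, -1, 5, 23, 30, 7]
q=5: [-1, -12, -12, 28, 18, 6]
q=6: [-18, -13, -7, 16, 17, -5]
Optimal cycle mean attained by: cycle 1->3->1, total (-6) + (-6), length 2.
Answer: λ = -6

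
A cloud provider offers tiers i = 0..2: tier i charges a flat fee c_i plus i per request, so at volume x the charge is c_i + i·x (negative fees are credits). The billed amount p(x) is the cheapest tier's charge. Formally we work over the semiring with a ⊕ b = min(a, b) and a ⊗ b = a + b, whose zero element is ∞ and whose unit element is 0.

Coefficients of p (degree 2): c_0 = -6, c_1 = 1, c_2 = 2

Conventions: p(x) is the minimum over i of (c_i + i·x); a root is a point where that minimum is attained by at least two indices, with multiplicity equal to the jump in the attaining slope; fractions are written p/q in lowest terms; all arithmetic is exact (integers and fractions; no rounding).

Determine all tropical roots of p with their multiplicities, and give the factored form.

hull edge (i=0, c=-6) to (i=2, c=2): slope 4, span 2
Factored form: p(x) = 2 ⊗ (x ⊕ (-4)) ⊗ (x ⊕ (-4))
Answer: roots = -4 (mult 2)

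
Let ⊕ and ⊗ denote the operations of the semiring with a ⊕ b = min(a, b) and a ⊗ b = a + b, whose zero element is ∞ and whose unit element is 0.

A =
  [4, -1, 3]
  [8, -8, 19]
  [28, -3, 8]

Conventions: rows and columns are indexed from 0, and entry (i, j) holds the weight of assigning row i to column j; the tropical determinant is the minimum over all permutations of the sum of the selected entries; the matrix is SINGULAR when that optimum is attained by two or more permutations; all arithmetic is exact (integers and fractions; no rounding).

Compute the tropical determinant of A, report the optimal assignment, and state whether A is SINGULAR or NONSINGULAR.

σ = (0, 1, 2): 4 + (-8) + 8 = 4
σ = (0, 2, 1): 4 + 19 + (-3) = 20
σ = (1, 0, 2): (-1) + 8 + 8 = 15
σ = (1, 2, 0): (-1) + 19 + 28 = 46
σ = (2, 0, 1): 3 + 8 + (-3) = 8
σ = (2, 1, 0): 3 + (-8) + 28 = 23
Optimal value attained by: σ = (0, 1, 2).
Answer: det⊕(A) = 4; verdict: NONSINGULAR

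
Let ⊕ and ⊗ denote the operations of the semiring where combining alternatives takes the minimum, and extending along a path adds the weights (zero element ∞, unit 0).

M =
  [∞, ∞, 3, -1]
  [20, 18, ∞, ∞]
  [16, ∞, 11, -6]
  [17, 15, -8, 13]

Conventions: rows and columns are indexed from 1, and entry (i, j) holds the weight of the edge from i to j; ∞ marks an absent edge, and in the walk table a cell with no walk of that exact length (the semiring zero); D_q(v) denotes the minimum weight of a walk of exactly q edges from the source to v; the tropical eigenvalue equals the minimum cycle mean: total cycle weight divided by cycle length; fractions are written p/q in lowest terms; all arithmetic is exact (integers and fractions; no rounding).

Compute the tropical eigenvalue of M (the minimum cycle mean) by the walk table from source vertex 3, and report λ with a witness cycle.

q=0: [∞, ∞, 0, ∞]
q=1: [16, ∞, 11, -6]
q=2: [11, 9, -14, 5]
q=3: [2, 20, -3, -20]
q=4: [-3, -5, -28, -9]
Optimal cycle mean attained by: cycle 3->4->3, total (-6) + (-8), length 2.
Answer: λ = -7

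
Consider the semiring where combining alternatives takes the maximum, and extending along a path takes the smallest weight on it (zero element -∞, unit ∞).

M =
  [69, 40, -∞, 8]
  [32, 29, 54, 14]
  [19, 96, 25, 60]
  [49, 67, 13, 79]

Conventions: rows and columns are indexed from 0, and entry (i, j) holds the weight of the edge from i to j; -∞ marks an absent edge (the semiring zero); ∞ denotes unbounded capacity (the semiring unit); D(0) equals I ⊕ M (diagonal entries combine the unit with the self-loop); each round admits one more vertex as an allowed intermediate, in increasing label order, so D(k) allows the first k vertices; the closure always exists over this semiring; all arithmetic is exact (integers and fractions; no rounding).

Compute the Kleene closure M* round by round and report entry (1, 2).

D(0):
  [∞, 40, -∞, 8]
  [32, ∞, 54, 14]
  [19, 96, ∞, 60]
  [49, 67, 13, ∞]
D(1):
  [∞, 40, -∞, 8]
  [32, ∞, 54, 14]
  [19, 96, ∞, 60]
  [49, 67, 13, ∞]
D(2):
  [∞, 40, 40, 14]
  [32, ∞, 54, 14]
  [32, 96, ∞, 60]
  [49, 67, 54, ∞]
D(3):
  [∞, 40, 40, 40]
  [32, ∞, 54, 54]
  [32, 96, ∞, 60]
  [49, 67, 54, ∞]
D(4):
  [∞, 40, 40, 40]
  [49, ∞, 54, 54]
  [49, 96, ∞, 60]
  [49, 67, 54, ∞]
Answer: M*[1][2] = 54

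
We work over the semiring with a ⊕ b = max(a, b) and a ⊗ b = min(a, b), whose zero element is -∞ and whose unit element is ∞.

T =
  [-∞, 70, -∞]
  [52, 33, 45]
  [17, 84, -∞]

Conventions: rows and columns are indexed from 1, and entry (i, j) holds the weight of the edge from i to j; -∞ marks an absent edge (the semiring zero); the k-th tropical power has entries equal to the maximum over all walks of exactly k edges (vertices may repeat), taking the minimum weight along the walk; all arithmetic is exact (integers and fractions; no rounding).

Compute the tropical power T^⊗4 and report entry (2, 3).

T^⊗2:
  [52, 33, 45]
  [33, 52, 33]
  [52, 33, 45]
T^⊗3:
  [33, 52, 33]
  [52, 33, 45]
  [33, 52, 33]
T^⊗4:
  [52, 33, 45]
  [33, 52, 33]
  [52, 33, 45]
Key observation: the optimum is the walk 2->1->2->2->3, with weight 52 min 70 min 33 min 45 = 33.
Optimal value attained by: walk 2->1->2->2->3.
Answer: (T^⊗4)[2][3] = 33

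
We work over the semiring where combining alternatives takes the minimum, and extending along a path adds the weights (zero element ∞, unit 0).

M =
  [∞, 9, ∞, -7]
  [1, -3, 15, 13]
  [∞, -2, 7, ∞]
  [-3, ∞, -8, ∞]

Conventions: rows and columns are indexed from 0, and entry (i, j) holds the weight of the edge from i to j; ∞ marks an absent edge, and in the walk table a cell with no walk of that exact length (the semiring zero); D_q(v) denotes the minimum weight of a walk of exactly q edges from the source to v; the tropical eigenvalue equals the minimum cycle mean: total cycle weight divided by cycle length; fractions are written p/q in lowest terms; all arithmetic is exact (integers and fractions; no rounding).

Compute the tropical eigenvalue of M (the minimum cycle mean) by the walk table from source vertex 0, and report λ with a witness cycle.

q=0: [0, ∞, ∞, ∞]
q=1: [∞, 9, ∞, -7]
q=2: [-10, 6, -15, 22]
q=3: [7, -17, -8, -17]
q=4: [-20, -20, -25, -4]
Optimal cycle mean attained by: cycle 0->3->0, total (-7) + (-3), length 2.
Answer: λ = -5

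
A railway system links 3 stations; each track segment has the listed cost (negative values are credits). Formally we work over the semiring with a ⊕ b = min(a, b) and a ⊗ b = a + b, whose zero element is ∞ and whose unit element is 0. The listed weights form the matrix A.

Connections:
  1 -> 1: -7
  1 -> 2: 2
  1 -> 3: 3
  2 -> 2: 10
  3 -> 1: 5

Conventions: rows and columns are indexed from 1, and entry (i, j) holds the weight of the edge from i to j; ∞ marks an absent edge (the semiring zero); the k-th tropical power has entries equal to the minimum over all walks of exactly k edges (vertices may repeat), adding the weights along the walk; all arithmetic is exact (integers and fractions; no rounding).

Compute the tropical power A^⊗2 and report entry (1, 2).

A^⊗2:
  [-14, -5, -4]
  [∞, 20, ∞]
  [-2, 7, 8]
Key observation: the optimum is the walk 1->1->2, with weight (-7) + 2 = -5.
Optimal value attained by: walk 1->1->2.
Answer: (A^⊗2)[1][2] = -5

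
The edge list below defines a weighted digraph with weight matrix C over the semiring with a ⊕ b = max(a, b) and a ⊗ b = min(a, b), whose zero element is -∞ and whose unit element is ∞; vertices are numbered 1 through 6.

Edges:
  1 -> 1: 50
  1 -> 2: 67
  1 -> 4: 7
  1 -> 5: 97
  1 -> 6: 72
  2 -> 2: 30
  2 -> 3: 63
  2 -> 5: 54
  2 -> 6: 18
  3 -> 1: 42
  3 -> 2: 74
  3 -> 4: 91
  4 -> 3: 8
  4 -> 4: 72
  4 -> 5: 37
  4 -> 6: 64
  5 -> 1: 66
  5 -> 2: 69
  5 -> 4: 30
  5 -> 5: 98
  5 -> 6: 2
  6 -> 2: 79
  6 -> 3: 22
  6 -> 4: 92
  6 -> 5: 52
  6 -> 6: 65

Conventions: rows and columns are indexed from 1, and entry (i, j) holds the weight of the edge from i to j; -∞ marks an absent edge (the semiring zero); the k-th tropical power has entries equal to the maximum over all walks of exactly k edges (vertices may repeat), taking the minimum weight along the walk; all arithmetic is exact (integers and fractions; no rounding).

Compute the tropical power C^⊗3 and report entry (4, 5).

C^⊗2:
  [66, 72, 63, 72, 97, 65]
  [54, 63, 30, 63, 54, 18]
  [42, 42, 63, 72, 54, 64]
  [37, 64, 22, 72, 52, 64]
  [66, 69, 63, 30, 98, 66]
  [52, 65, 63, 72, 54, 65]
C^⊗3:
  [66, 69, 63, 72, 97, 66]
  [54, 54, 63, 63, 54, 63]
  [54, 64, 42, 72, 54, 64]
  [52, 64, 63, 72, 54, 64]
  [66, 69, 63, 66, 98, 66]
  [54, 65, 63, 72, 54, 65]
Key observation: the optimum is the walk 4->6->2->5, with weight 64 min 79 min 54 = 54.
Optimal value attained by: walk 4->6->2->5.
Answer: (C^⊗3)[4][5] = 54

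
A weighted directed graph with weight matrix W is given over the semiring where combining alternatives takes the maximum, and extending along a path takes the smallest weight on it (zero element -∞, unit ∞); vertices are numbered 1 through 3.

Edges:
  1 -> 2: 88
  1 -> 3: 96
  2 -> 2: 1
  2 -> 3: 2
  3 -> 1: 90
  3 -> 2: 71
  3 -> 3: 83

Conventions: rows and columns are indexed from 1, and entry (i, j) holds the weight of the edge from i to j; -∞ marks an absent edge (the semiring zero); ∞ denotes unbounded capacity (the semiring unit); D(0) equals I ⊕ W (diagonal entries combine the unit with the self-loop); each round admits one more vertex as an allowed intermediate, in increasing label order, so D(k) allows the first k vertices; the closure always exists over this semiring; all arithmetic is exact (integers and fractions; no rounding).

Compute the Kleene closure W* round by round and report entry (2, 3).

D(0):
  [∞, 88, 96]
  [-∞, ∞, 2]
  [90, 71, ∞]
D(1):
  [∞, 88, 96]
  [-∞, ∞, 2]
  [90, 88, ∞]
D(2):
  [∞, 88, 96]
  [-∞, ∞, 2]
  [90, 88, ∞]
D(3):
  [∞, 88, 96]
  [2, ∞, 2]
  [90, 88, ∞]
Answer: W*[2][3] = 2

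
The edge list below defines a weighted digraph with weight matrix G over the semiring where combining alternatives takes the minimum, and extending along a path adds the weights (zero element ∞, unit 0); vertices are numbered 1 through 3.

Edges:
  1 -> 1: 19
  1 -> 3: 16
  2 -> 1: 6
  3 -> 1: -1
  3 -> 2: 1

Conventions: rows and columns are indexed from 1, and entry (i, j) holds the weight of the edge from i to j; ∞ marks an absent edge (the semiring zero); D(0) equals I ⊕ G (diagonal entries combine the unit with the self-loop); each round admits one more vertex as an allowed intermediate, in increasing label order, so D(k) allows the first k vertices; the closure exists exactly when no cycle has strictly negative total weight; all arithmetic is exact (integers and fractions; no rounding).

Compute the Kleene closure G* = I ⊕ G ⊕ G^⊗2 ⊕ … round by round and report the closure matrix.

D(0):
  [0, ∞, 16]
  [6, 0, ∞]
  [-1, 1, 0]
D(1):
  [0, ∞, 16]
  [6, 0, 22]
  [-1, 1, 0]
D(2):
  [0, ∞, 16]
  [6, 0, 22]
  [-1, 1, 0]
D(3):
  [0, 17, 16]
  [6, 0, 22]
  [-1, 1, 0]
Answer: G* = [[0, 17, 16], [6, 0, 22], [-1, 1, 0]]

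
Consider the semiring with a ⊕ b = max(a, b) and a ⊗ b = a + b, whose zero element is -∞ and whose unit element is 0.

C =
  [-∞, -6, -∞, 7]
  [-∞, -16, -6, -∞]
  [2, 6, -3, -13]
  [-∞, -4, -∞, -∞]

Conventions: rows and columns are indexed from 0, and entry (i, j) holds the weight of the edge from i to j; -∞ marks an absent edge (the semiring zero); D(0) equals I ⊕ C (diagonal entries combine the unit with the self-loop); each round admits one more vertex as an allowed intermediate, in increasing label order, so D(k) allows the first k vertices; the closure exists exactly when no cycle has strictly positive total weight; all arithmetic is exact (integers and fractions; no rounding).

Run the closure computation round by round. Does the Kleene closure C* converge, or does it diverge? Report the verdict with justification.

D(0):
  [0, -6, -∞, 7]
  [-∞, 0, -6, -∞]
  [2, 6, 0, -13]
  [-∞, -4, -∞, 0]
D(1):
  [0, -6, -∞, 7]
  [-∞, 0, -6, -∞]
  [2, 6, 0, 9]
  [-∞, -4, -∞, 0]
D(2):
  [0, -6, -12, 7]
  [-∞, 0, -6, -∞]
  [2, 6, 0, 9]
  [-∞, -4, -10, 0]
D(3):
  [0, -6, -12, 7]
  [-4, 0, -6, 3]
  [2, 6, 0, 9]
  [-8, -4, -10, 0]
D(4):
  [0, 3, -3, 7]
  [-4, 0, -6, 3]
  [2, 6, 0, 9]
  [-8, -4, -10, 0]
Key observation: every diagonal entry stays at the unit through all rounds, so no improving cycle exists.
Answer: CONVERGES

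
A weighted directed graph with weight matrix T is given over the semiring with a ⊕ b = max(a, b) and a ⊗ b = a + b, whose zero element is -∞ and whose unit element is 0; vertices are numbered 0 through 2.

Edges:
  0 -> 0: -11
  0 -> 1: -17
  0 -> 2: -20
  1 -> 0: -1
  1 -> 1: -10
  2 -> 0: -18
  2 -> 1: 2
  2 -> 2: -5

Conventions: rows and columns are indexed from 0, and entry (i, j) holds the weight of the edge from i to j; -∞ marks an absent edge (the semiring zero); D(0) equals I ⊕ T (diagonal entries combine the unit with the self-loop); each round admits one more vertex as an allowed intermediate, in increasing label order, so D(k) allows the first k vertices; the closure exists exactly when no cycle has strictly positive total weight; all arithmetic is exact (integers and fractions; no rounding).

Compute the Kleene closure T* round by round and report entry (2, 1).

D(0):
  [0, -17, -20]
  [-1, 0, -∞]
  [-18, 2, 0]
D(1):
  [0, -17, -20]
  [-1, 0, -21]
  [-18, 2, 0]
D(2):
  [0, -17, -20]
  [-1, 0, -21]
  [1, 2, 0]
D(3):
  [0, -17, -20]
  [-1, 0, -21]
  [1, 2, 0]
Answer: T*[2][1] = 2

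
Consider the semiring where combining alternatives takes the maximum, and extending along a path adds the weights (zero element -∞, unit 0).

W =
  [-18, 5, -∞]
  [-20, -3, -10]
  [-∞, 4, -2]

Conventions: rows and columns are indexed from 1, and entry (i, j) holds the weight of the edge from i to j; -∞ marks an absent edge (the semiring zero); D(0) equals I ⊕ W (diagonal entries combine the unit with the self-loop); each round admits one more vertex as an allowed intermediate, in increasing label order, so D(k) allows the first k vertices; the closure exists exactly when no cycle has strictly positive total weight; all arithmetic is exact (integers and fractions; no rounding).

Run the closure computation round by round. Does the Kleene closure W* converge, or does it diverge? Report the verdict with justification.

D(0):
  [0, 5, -∞]
  [-20, 0, -10]
  [-∞, 4, 0]
D(1):
  [0, 5, -∞]
  [-20, 0, -10]
  [-∞, 4, 0]
D(2):
  [0, 5, -5]
  [-20, 0, -10]
  [-16, 4, 0]
D(3):
  [0, 5, -5]
  [-20, 0, -10]
  [-16, 4, 0]
Key observation: every diagonal entry stays at the unit through all rounds, so no improving cycle exists.
Answer: CONVERGES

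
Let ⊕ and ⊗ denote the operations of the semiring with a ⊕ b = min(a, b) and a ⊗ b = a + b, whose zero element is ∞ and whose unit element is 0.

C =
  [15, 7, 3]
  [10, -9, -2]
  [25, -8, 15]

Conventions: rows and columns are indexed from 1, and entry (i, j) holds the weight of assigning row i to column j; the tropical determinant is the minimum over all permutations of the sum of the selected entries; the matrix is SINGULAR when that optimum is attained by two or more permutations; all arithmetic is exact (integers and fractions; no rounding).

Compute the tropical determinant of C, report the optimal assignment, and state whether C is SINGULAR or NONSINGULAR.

σ = (1, 2, 3): 15 + (-9) + 15 = 21
σ = (1, 3, 2): 15 + (-2) + (-8) = 5
σ = (2, 1, 3): 7 + 10 + 15 = 32
σ = (2, 3, 1): 7 + (-2) + 25 = 30
σ = (3, 1, 2): 3 + 10 + (-8) = 5
σ = (3, 2, 1): 3 + (-9) + 25 = 19
Optimal value attained by: σ = (1, 3, 2).
Answer: det⊕(C) = 5; verdict: SINGULAR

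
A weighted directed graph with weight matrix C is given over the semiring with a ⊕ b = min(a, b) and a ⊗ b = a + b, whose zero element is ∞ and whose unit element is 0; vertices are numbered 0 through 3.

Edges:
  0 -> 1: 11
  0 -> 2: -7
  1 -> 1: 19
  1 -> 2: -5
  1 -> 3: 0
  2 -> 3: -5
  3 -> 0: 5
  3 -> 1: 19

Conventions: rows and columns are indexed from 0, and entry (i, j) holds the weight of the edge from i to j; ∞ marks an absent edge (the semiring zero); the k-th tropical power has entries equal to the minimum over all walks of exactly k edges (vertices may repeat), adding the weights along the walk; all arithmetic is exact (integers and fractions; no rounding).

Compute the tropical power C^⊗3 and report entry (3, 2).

C^⊗2:
  [∞, 30, 6, -12]
  [5, 19, 14, -10]
  [0, 14, ∞, ∞]
  [∞, 16, -2, 19]
C^⊗3:
  [-7, 7, 25, 1]
  [-5, 9, -2, 9]
  [∞, 11, -7, 14]
  [24, 35, 11, -7]
Key observation: the optimum is the walk 3->0->1->2, with weight 5 + 11 + (-5) = 11.
Optimal value attained by: walk 3->0->1->2.
Answer: (C^⊗3)[3][2] = 11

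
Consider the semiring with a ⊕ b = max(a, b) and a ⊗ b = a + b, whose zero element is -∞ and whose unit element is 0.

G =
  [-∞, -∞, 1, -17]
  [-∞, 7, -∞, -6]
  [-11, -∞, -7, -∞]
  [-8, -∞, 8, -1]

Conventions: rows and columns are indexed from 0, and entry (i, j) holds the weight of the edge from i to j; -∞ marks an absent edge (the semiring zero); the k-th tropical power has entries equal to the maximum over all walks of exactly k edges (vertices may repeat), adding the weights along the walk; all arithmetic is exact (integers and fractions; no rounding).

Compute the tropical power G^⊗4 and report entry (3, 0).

G^⊗2:
  [-10, -∞, -6, -18]
  [-14, 14, 2, 1]
  [-18, -∞, -10, -28]
  [-3, -∞, 7, -2]
G^⊗3:
  [-17, -∞, -9, -19]
  [-7, 21, 9, 8]
  [-21, -∞, -17, -29]
  [-4, -∞, 6, -3]
G^⊗4:
  [-20, -∞, -11, -20]
  [0, 28, 16, 15]
  [-28, -∞, -20, -30]
  [-5, -∞, 5, -4]
Key observation: the optimum is the walk 3->3->3->2->0, with weight (-1) + (-1) + 8 + (-11) = -5.
Optimal value attained by: walk 3->3->3->2->0.
Answer: (G^⊗4)[3][0] = -5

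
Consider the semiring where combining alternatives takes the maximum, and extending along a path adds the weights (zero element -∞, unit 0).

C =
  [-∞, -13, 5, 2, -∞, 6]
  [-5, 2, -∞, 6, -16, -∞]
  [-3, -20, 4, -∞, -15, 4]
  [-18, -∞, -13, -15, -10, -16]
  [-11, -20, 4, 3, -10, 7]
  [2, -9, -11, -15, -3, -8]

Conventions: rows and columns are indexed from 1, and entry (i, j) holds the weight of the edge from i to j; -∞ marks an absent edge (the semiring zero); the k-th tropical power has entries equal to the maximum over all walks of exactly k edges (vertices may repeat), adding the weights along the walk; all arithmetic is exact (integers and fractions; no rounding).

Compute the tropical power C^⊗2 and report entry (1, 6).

C^⊗2:
  [8, -3, 9, -7, 3, 9]
  [-3, 4, 0, 8, -4, 1]
  [6, -5, 8, -1, 1, 8]
  [-14, -25, -6, -7, -19, -3]
  [9, -2, 8, -7, 4, 8]
  [-6, -7, 7, 4, -11, 8]
Key observation: the optimum is the walk 1->3->6, with weight 5 + 4 = 9.
Optimal value attained by: walk 1->3->6.
Answer: (C^⊗2)[1][6] = 9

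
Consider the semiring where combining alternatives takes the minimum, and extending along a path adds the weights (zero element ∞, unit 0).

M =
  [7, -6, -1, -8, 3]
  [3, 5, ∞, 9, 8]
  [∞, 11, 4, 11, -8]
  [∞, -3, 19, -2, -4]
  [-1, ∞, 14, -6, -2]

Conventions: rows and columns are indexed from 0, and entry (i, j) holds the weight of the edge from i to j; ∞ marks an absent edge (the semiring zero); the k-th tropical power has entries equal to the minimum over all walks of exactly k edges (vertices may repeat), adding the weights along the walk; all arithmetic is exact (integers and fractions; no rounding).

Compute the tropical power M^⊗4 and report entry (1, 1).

M^⊗2:
  [-3, -11, 3, -10, -12]
  [7, -3, 2, -5, 5]
  [-9, 8, 6, -14, -10]
  [-5, -5, 10, -10, -6]
  [-3, -9, -2, -9, -10]
M^⊗3:
  [-13, -13, -4, -18, -14]
  [0, -8, 6, -7, -9]
  [-11, -17, -10, -17, -18]
  [-7, -13, -6, -13, -14]
  [-11, -12, -4, -16, -13]
M^⊗4:
  [-15, -21, -14, -21, -22]
  [-10, -10, -1, -15, -11]
  [-19, -20, -12, -24, -21]
  [-15, -16, -8, -20, -17]
  [-14, -19, -12, -19, -20]
Key observation: the optimum is the walk 1->0->3->3->1, with weight 3 + (-8) + (-2) + (-3) = -10.
Optimal value attained by: walk 1->0->3->3->1.
Answer: (M^⊗4)[1][1] = -10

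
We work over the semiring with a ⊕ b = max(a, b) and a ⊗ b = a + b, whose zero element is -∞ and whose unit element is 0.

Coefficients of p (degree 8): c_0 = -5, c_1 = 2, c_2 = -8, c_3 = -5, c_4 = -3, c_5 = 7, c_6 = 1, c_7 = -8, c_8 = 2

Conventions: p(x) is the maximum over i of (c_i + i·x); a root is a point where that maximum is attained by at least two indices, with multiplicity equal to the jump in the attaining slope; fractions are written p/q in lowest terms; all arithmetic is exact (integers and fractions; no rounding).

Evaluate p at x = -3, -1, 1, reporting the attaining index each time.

p(-3) = max(-5+0·(-3)=-5, 2+1·(-3)=-1, -8+2·(-3)=-14, -5+3·(-3)=-14, -3+4·(-3)=-15, 7+5·(-3)=-8, 1+6·(-3)=-17, -8+7·(-3)=-29, 2+8·(-3)=-22) = -1 (attained by i=1)
p(-1) = max(-5+0·(-1)=-5, 2+1·(-1)=1, -8+2·(-1)=-10, -5+3·(-1)=-8, -3+4·(-1)=-7, 7+5·(-1)=2, 1+6·(-1)=-5, -8+7·(-1)=-15, 2+8·(-1)=-6) = 2 (attained by i=5)
p(1) = max(-5+0·1=-5, 2+1·1=3, -8+2·1=-6, -5+3·1=-2, -3+4·1=1, 7+5·1=12, 1+6·1=7, -8+7·1=-1, 2+8·1=10) = 12 (attained by i=5)
Answer: p(-3) = -1; p(-1) = 2; p(1) = 12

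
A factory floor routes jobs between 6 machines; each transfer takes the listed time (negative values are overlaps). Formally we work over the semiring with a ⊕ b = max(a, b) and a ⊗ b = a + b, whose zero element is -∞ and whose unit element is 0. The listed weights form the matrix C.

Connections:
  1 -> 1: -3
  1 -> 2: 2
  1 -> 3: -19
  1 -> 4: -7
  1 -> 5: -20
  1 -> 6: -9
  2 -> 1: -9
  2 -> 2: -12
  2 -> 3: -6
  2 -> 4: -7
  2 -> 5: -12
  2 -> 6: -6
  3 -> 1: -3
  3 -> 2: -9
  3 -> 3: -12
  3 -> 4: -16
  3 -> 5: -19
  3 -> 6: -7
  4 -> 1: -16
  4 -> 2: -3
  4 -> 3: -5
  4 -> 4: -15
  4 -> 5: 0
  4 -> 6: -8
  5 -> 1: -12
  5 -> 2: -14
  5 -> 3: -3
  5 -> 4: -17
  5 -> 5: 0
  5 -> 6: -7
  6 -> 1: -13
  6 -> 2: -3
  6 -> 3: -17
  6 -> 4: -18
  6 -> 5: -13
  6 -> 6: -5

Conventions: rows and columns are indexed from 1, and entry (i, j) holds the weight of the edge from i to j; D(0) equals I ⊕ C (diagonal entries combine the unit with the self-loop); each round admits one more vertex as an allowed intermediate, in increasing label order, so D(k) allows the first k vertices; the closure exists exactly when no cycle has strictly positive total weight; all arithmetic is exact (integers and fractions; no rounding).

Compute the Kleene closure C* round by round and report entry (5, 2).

D(0):
  [0, 2, -19, -7, -20, -9]
  [-9, 0, -6, -7, -12, -6]
  [-3, -9, 0, -16, -19, -7]
  [-16, -3, -5, 0, 0, -8]
  [-12, -14, -3, -17, 0, -7]
  [-13, -3, -17, -18, -13, 0]
D(1):
  [0, 2, -19, -7, -20, -9]
  [-9, 0, -6, -7, -12, -6]
  [-3, -1, 0, -10, -19, -7]
  [-16, -3, -5, 0, 0, -8]
  [-12, -10, -3, -17, 0, -7]
  [-13, -3, -17, -18, -13, 0]
D(2):
  [0, 2, -4, -5, -10, -4]
  [-9, 0, -6, -7, -12, -6]
  [-3, -1, 0, -8, -13, -7]
  [-12, -3, -5, 0, 0, -8]
  [-12, -10, -3, -17, 0, -7]
  [-12, -3, -9, -10, -13, 0]
D(3):
  [0, 2, -4, -5, -10, -4]
  [-9, 0, -6, -7, -12, -6]
  [-3, -1, 0, -8, -13, -7]
  [-8, -3, -5, 0, 0, -8]
  [-6, -4, -3, -11, 0, -7]
  [-12, -3, -9, -10, -13, 0]
D(4):
  [0, 2, -4, -5, -5, -4]
  [-9, 0, -6, -7, -7, -6]
  [-3, -1, 0, -8, -8, -7]
  [-8, -3, -5, 0, 0, -8]
  [-6, -4, -3, -11, 0, -7]
  [-12, -3, -9, -10, -10, 0]
D(5):
  [0, 2, -4, -5, -5, -4]
  [-9, 0, -6, -7, -7, -6]
  [-3, -1, 0, -8, -8, -7]
  [-6, -3, -3, 0, 0, -7]
  [-6, -4, -3, -11, 0, -7]
  [-12, -3, -9, -10, -10, 0]
D(6):
  [0, 2, -4, -5, -5, -4]
  [-9, 0, -6, -7, -7, -6]
  [-3, -1, 0, -8, -8, -7]
  [-6, -3, -3, 0, 0, -7]
  [-6, -4, -3, -11, 0, -7]
  [-12, -3, -9, -10, -10, 0]
Answer: C*[5][2] = -4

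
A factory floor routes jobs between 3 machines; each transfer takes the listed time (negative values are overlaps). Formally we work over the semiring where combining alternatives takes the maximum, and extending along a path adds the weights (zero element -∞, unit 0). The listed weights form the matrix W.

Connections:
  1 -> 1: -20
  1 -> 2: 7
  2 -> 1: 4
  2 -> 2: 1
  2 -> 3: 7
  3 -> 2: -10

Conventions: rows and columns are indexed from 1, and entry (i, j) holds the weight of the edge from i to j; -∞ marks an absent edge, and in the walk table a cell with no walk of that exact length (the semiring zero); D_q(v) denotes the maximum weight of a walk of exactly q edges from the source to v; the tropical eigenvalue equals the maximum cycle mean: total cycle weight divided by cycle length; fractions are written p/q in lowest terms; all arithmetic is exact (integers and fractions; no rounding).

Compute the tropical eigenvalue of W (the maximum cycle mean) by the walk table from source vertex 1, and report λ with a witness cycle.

q=0: [0, -∞, -∞]
q=1: [-20, 7, -∞]
q=2: [11, 8, 14]
q=3: [12, 18, 15]
Optimal cycle mean attained by: cycle 1->2->1, total 7 + 4, length 2.
Answer: λ = 11/2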